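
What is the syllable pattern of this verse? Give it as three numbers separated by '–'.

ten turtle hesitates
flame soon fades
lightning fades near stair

6–3–5

Line 1: ten (1), turtle (2), hesitates (3) → 6
Line 2: flame (1), soon (1), fades (1) → 3
Line 3: lightning (2), fades (1), near (1), stair (1) → 5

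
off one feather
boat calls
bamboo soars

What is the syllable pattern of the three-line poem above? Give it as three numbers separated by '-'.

4-2-3

Line 1: off(1) + one(1) + feather(2) = 4
Line 2: boat(1) + calls(1) = 2
Line 3: bamboo(2) + soars(1) = 3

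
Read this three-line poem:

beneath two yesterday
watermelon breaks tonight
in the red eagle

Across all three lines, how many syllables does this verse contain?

Line 1: "beneath two yesterday": 2+1+3 = 6
Line 2: "watermelon breaks tonight": 4+1+2 = 7
Line 3: "in the red eagle": 1+1+1+2 = 5
Total: 6 + 7 + 5 = 18

18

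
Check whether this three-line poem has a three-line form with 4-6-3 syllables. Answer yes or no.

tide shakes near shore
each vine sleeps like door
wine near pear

No

Line 1: "tide shakes near shore": 1+1+1+1 = 4 ✓
Line 2: "each vine sleeps like door": 1+1+1+1+1 = 5 (expected 6)
Line 3: "wine near pear": 1+1+1 = 3 ✓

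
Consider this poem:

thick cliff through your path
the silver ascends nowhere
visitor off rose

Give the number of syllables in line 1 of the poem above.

Line 1: thick (1), cliff (1), through (1), your (1), path (1) → 5

5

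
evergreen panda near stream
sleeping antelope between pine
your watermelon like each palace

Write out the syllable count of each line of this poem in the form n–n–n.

7–8–9

Line 1: evergreen (3), panda (2), near (1), stream (1) → 7
Line 2: sleeping (2), antelope (3), between (2), pine (1) → 8
Line 3: your (1), watermelon (4), like (1), each (1), palace (2) → 9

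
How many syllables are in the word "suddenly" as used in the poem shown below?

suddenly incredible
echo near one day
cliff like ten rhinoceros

3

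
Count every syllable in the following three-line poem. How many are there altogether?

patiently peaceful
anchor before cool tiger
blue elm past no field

Line 1: patiently (3), peaceful (2) → 5
Line 2: anchor (2), before (2), cool (1), tiger (2) → 7
Line 3: blue (1), elm (1), past (1), no (1), field (1) → 5
Total: 5 + 7 + 5 = 17

17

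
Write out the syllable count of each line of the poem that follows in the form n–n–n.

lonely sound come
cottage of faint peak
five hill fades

4–5–3

Line 1: lonely(2) + sound(1) + come(1) = 4
Line 2: cottage(2) + of(1) + faint(1) + peak(1) = 5
Line 3: five(1) + hill(1) + fades(1) = 3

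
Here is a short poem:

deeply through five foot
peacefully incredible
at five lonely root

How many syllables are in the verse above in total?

17

Line 1: deeply (2), through (1), five (1), foot (1) → 5
Line 2: peacefully (3), incredible (4) → 7
Line 3: at (1), five (1), lonely (2), root (1) → 5
Total: 5 + 7 + 5 = 17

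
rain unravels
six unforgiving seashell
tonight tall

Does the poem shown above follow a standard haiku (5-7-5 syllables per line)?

No

Line 1: "rain unravels": 1+3 = 4 (expected 5)
Line 2: "six unforgiving seashell": 1+4+2 = 7 ✓
Line 3: "tonight tall": 2+1 = 3 (expected 5)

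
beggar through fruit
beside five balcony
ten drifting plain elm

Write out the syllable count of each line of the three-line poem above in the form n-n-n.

Line 1: beggar(2) + through(1) + fruit(1) = 4
Line 2: beside(2) + five(1) + balcony(3) = 6
Line 3: ten(1) + drifting(2) + plain(1) + elm(1) = 5

4-6-5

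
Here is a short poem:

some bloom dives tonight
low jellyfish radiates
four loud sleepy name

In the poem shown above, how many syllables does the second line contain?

The second line: low(1) + jellyfish(3) + radiates(3) = 7

7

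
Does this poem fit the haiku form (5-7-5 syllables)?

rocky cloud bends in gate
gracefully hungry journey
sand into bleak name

No

Line 1: rocky(2) + cloud(1) + bends(1) + in(1) + gate(1) = 6 (expected 5)
Line 2: gracefully(3) + hungry(2) + journey(2) = 7 ✓
Line 3: sand(1) + into(2) + bleak(1) + name(1) = 5 ✓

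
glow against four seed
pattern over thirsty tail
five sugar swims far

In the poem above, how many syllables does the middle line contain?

7

The middle line: pattern (2), over (2), thirsty (2), tail (1) → 7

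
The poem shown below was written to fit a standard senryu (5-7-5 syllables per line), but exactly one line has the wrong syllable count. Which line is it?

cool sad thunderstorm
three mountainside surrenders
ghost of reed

Line 3

Line 1: cool (1), sad (1), thunderstorm (3) → 5 ✓
Line 2: three (1), mountainside (3), surrenders (3) → 7 ✓
Line 3: ghost (1), of (1), reed (1) → 3 (expected 5)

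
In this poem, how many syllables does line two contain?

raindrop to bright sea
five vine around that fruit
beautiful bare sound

Line two: five(1) + vine(1) + around(2) + that(1) + fruit(1) = 6

6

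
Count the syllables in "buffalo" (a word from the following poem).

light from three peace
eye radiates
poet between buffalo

3

"buffalo" has 3 syllables.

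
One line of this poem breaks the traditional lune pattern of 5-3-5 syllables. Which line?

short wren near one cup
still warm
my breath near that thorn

Line 1: "short wren near one cup": 1+1+1+1+1 = 5 ✓
Line 2: "still warm": 1+1 = 2 (expected 3)
Line 3: "my breath near that thorn": 1+1+1+1+1 = 5 ✓

Line 2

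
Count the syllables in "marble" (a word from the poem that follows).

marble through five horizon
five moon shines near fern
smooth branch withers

2

"marble" has 2 syllables.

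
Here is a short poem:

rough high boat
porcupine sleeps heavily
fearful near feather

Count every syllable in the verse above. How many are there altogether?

15

Line 1: rough(1) + high(1) + boat(1) = 3
Line 2: porcupine(3) + sleeps(1) + heavily(3) = 7
Line 3: fearful(2) + near(1) + feather(2) = 5
Total: 3 + 7 + 5 = 15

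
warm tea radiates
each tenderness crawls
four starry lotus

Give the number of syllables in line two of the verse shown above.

Line two: each(1) + tenderness(3) + crawls(1) = 5

5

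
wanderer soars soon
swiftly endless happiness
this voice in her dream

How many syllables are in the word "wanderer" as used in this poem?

"wanderer" has 3 syllables.

3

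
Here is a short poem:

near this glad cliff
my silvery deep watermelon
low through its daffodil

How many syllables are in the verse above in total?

19

Line 1: near (1), this (1), glad (1), cliff (1) → 4
Line 2: my (1), silvery (3), deep (1), watermelon (4) → 9
Line 3: low (1), through (1), its (1), daffodil (3) → 6
Total: 4 + 9 + 6 = 19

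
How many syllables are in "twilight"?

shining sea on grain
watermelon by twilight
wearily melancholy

"twilight" has 2 syllables.

2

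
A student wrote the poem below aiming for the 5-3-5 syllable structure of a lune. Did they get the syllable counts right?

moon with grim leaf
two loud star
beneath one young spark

No

Line 1: moon (1), with (1), grim (1), leaf (1) → 4 (expected 5)
Line 2: two (1), loud (1), star (1) → 3 ✓
Line 3: beneath (2), one (1), young (1), spark (1) → 5 ✓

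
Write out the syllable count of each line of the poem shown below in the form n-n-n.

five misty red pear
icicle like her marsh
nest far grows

5-6-3

Line 1: five (1), misty (2), red (1), pear (1) → 5
Line 2: icicle (3), like (1), her (1), marsh (1) → 6
Line 3: nest (1), far (1), grows (1) → 3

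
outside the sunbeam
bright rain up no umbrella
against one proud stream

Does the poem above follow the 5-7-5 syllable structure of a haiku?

Yes

Line 1: outside (2), the (1), sunbeam (2) → 5 ✓
Line 2: bright (1), rain (1), up (1), no (1), umbrella (3) → 7 ✓
Line 3: against (2), one (1), proud (1), stream (1) → 5 ✓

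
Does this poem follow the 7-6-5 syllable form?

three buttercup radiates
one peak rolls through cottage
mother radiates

Yes

Line 1: "three buttercup radiates": 1+3+3 = 7 ✓
Line 2: "one peak rolls through cottage": 1+1+1+1+2 = 6 ✓
Line 3: "mother radiates": 2+3 = 5 ✓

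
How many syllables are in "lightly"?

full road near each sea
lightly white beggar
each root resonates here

2

"lightly" has 2 syllables.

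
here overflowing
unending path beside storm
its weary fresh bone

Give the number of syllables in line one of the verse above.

5

Line one: here(1) + overflowing(4) = 5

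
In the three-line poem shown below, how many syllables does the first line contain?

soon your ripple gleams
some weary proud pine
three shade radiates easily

The first line: soon (1), your (1), ripple (2), gleams (1) → 5

5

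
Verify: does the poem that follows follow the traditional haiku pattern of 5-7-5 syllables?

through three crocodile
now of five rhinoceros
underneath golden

Line 1: through (1), three (1), crocodile (3) → 5 ✓
Line 2: now (1), of (1), five (1), rhinoceros (4) → 7 ✓
Line 3: underneath (3), golden (2) → 5 ✓

Yes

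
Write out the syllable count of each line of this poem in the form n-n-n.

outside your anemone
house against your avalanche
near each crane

Line 1: outside (2), your (1), anemone (4) → 7
Line 2: house (1), against (2), your (1), avalanche (3) → 7
Line 3: near (1), each (1), crane (1) → 3

7-7-3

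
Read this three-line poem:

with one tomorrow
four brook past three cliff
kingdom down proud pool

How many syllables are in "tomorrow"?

3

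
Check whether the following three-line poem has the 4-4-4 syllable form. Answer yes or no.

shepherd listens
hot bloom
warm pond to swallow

Line 1: shepherd (2), listens (2) → 4 ✓
Line 2: hot (1), bloom (1) → 2 (expected 4)
Line 3: warm (1), pond (1), to (1), swallow (2) → 5 (expected 4)

No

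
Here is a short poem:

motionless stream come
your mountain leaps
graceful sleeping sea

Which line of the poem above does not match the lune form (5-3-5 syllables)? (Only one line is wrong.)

The second line

Line 1: motionless (3), stream (1), come (1) → 5 ✓
Line 2: your (1), mountain (2), leaps (1) → 4 (expected 3)
Line 3: graceful (2), sleeping (2), sea (1) → 5 ✓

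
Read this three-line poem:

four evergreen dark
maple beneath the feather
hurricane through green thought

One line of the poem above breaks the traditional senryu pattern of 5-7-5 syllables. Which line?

Line 1: four(1) + evergreen(3) + dark(1) = 5 ✓
Line 2: maple(2) + beneath(2) + the(1) + feather(2) = 7 ✓
Line 3: hurricane(3) + through(1) + green(1) + thought(1) = 6 (expected 5)

The third line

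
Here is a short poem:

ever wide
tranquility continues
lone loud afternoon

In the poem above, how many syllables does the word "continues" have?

3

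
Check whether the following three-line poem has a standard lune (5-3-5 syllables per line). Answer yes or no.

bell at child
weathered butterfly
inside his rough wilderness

Line 1: bell (1), at (1), child (1) → 3 (expected 5)
Line 2: weathered (2), butterfly (3) → 5 (expected 3)
Line 3: inside (2), his (1), rough (1), wilderness (3) → 7 (expected 5)

No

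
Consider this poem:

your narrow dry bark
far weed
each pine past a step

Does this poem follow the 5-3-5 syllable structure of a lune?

No

Line 1: your (1), narrow (2), dry (1), bark (1) → 5 ✓
Line 2: far (1), weed (1) → 2 (expected 3)
Line 3: each (1), pine (1), past (1), a (1), step (1) → 5 ✓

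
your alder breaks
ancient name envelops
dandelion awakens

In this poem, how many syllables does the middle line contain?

6

The middle line: "ancient name envelops": 2+1+3 = 6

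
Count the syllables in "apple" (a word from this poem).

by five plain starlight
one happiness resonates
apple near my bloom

2

"apple" has 2 syllables.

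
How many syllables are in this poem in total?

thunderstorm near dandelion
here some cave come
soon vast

14

Line 1: thunderstorm (3), near (1), dandelion (4) → 8
Line 2: here (1), some (1), cave (1), come (1) → 4
Line 3: soon (1), vast (1) → 2
Total: 8 + 4 + 2 = 14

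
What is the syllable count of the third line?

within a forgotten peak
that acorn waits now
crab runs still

The third line: crab (1), runs (1), still (1) → 3

3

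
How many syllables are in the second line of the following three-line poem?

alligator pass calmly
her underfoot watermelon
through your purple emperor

The second line: "her underfoot watermelon": 1+3+4 = 8

8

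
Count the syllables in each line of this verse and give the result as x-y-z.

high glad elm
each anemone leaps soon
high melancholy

Line 1: "high glad elm": 1+1+1 = 3
Line 2: "each anemone leaps soon": 1+4+1+1 = 7
Line 3: "high melancholy": 1+4 = 5

3-7-5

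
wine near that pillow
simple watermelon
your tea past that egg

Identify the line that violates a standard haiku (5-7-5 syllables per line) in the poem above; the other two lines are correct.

The second line

Line 1: wine(1) + near(1) + that(1) + pillow(2) = 5 ✓
Line 2: simple(2) + watermelon(4) = 6 (expected 7)
Line 3: your(1) + tea(1) + past(1) + that(1) + egg(1) = 5 ✓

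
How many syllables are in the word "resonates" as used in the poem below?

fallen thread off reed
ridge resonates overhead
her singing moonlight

"resonates" has 3 syllables.

3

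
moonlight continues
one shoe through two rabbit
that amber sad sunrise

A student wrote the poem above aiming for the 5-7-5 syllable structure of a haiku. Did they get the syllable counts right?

No

Line 1: moonlight(2) + continues(3) = 5 ✓
Line 2: one(1) + shoe(1) + through(1) + two(1) + rabbit(2) = 6 (expected 7)
Line 3: that(1) + amber(2) + sad(1) + sunrise(2) = 6 (expected 5)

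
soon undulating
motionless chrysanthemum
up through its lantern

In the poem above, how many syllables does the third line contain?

The third line: up(1) + through(1) + its(1) + lantern(2) = 5

5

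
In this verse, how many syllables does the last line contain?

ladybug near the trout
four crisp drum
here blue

2

The last line: here(1) + blue(1) = 2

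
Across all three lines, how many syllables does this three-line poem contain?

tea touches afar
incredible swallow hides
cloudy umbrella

17

Line 1: tea (1), touches (2), afar (2) → 5
Line 2: incredible (4), swallow (2), hides (1) → 7
Line 3: cloudy (2), umbrella (3) → 5
Total: 5 + 7 + 5 = 17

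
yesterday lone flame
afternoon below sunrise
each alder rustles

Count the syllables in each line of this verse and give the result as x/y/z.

Line 1: yesterday (3), lone (1), flame (1) → 5
Line 2: afternoon (3), below (2), sunrise (2) → 7
Line 3: each (1), alder (2), rustles (2) → 5

5/7/5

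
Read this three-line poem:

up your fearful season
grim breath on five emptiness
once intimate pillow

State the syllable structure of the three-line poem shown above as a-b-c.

6-7-6

Line 1: up (1), your (1), fearful (2), season (2) → 6
Line 2: grim (1), breath (1), on (1), five (1), emptiness (3) → 7
Line 3: once (1), intimate (3), pillow (2) → 6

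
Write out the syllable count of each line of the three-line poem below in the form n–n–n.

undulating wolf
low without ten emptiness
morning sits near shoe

5–7–5

Line 1: undulating (4), wolf (1) → 5
Line 2: low (1), without (2), ten (1), emptiness (3) → 7
Line 3: morning (2), sits (1), near (1), shoe (1) → 5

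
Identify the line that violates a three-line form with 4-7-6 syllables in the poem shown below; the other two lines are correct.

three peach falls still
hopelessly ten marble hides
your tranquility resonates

Line 3

Line 1: three(1) + peach(1) + falls(1) + still(1) = 4 ✓
Line 2: hopelessly(3) + ten(1) + marble(2) + hides(1) = 7 ✓
Line 3: your(1) + tranquility(4) + resonates(3) = 8 (expected 6)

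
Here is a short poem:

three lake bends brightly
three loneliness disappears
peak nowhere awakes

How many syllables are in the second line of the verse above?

7

The second line: three (1), loneliness (3), disappears (3) → 7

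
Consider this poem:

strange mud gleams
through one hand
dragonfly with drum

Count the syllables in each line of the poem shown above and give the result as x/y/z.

Line 1: "strange mud gleams": 1+1+1 = 3
Line 2: "through one hand": 1+1+1 = 3
Line 3: "dragonfly with drum": 3+1+1 = 5

3/3/5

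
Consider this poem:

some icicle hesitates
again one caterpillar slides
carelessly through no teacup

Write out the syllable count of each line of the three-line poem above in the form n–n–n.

Line 1: "some icicle hesitates": 1+3+3 = 7
Line 2: "again one caterpillar slides": 2+1+4+1 = 8
Line 3: "carelessly through no teacup": 3+1+1+2 = 7

7–8–7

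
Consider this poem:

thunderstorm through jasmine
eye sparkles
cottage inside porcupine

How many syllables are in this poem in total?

16

Line 1: thunderstorm(3) + through(1) + jasmine(2) = 6
Line 2: eye(1) + sparkles(2) = 3
Line 3: cottage(2) + inside(2) + porcupine(3) = 7
Total: 6 + 3 + 7 = 16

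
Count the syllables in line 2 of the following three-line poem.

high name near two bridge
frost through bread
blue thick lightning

3

Line 2: "frost through bread": 1+1+1 = 3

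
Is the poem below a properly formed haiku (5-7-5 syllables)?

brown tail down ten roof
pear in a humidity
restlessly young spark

Line 1: brown (1), tail (1), down (1), ten (1), roof (1) → 5 ✓
Line 2: pear (1), in (1), a (1), humidity (4) → 7 ✓
Line 3: restlessly (3), young (1), spark (1) → 5 ✓

Yes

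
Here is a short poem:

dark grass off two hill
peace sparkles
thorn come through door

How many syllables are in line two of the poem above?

Line two: "peace sparkles": 1+2 = 3

3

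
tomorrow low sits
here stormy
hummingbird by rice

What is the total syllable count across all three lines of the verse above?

Line 1: "tomorrow low sits": 3+1+1 = 5
Line 2: "here stormy": 1+2 = 3
Line 3: "hummingbird by rice": 3+1+1 = 5
Total: 5 + 3 + 5 = 13

13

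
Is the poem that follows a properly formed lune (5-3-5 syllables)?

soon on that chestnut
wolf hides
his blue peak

No

Line 1: soon (1), on (1), that (1), chestnut (2) → 5 ✓
Line 2: wolf (1), hides (1) → 2 (expected 3)
Line 3: his (1), blue (1), peak (1) → 3 (expected 5)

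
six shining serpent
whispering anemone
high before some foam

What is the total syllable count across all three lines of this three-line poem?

17

Line 1: six(1) + shining(2) + serpent(2) = 5
Line 2: whispering(3) + anemone(4) = 7
Line 3: high(1) + before(2) + some(1) + foam(1) = 5
Total: 5 + 7 + 5 = 17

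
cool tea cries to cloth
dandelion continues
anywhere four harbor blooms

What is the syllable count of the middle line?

7

The middle line: dandelion (4), continues (3) → 7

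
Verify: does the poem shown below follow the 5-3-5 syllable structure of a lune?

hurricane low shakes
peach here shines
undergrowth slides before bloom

Line 1: hurricane(3) + low(1) + shakes(1) = 5 ✓
Line 2: peach(1) + here(1) + shines(1) = 3 ✓
Line 3: undergrowth(3) + slides(1) + before(2) + bloom(1) = 7 (expected 5)

No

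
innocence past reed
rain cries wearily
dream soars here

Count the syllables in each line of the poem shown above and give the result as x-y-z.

Line 1: innocence (3), past (1), reed (1) → 5
Line 2: rain (1), cries (1), wearily (3) → 5
Line 3: dream (1), soars (1), here (1) → 3

5-5-3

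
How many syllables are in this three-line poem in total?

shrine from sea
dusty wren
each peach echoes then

11

Line 1: shrine (1), from (1), sea (1) → 3
Line 2: dusty (2), wren (1) → 3
Line 3: each (1), peach (1), echoes (2), then (1) → 5
Total: 3 + 3 + 5 = 11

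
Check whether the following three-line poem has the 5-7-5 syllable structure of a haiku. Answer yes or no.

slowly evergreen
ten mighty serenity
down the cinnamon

Line 1: "slowly evergreen": 2+3 = 5 ✓
Line 2: "ten mighty serenity": 1+2+4 = 7 ✓
Line 3: "down the cinnamon": 1+1+3 = 5 ✓

Yes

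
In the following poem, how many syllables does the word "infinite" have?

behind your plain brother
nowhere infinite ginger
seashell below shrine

3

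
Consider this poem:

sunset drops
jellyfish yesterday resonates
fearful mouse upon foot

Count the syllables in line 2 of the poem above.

9

Line 2: jellyfish (3), yesterday (3), resonates (3) → 9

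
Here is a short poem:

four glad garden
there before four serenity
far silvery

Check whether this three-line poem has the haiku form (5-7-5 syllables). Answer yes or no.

Line 1: four(1) + glad(1) + garden(2) = 4 (expected 5)
Line 2: there(1) + before(2) + four(1) + serenity(4) = 8 (expected 7)
Line 3: far(1) + silvery(3) = 4 (expected 5)

No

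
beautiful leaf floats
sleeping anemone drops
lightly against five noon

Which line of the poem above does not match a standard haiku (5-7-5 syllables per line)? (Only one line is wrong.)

Line 1: "beautiful leaf floats": 3+1+1 = 5 ✓
Line 2: "sleeping anemone drops": 2+4+1 = 7 ✓
Line 3: "lightly against five noon": 2+2+1+1 = 6 (expected 5)

The third line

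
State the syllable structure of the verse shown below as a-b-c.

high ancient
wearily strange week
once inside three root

3-5-5

Line 1: high(1) + ancient(2) = 3
Line 2: wearily(3) + strange(1) + week(1) = 5
Line 3: once(1) + inside(2) + three(1) + root(1) = 5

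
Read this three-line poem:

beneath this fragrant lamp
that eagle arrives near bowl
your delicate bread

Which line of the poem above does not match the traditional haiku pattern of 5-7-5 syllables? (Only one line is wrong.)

Line 1: beneath (2), this (1), fragrant (2), lamp (1) → 6 (expected 5)
Line 2: that (1), eagle (2), arrives (2), near (1), bowl (1) → 7 ✓
Line 3: your (1), delicate (3), bread (1) → 5 ✓

The first line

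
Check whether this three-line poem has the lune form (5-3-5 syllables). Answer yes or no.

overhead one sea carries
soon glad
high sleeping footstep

No

Line 1: overhead(3) + one(1) + sea(1) + carries(2) = 7 (expected 5)
Line 2: soon(1) + glad(1) = 2 (expected 3)
Line 3: high(1) + sleeping(2) + footstep(2) = 5 ✓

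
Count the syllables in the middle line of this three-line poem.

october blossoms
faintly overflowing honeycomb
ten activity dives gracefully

9

The middle line: faintly(2) + overflowing(4) + honeycomb(3) = 9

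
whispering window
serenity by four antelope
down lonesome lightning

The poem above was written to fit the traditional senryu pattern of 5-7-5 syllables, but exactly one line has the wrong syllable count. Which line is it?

Line 1: "whispering window": 3+2 = 5 ✓
Line 2: "serenity by four antelope": 4+1+1+3 = 9 (expected 7)
Line 3: "down lonesome lightning": 1+2+2 = 5 ✓

Line 2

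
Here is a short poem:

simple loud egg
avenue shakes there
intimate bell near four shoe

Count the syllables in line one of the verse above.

4

Line one: "simple loud egg": 2+1+1 = 4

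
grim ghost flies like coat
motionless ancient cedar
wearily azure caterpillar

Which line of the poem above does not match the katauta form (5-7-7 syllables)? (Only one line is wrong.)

Line 1: grim (1), ghost (1), flies (1), like (1), coat (1) → 5 ✓
Line 2: motionless (3), ancient (2), cedar (2) → 7 ✓
Line 3: wearily (3), azure (2), caterpillar (4) → 9 (expected 7)

Line 3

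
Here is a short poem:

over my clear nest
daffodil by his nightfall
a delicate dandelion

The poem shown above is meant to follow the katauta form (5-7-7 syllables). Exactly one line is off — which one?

Line 1: "over my clear nest": 2+1+1+1 = 5 ✓
Line 2: "daffodil by his nightfall": 3+1+1+2 = 7 ✓
Line 3: "a delicate dandelion": 1+3+4 = 8 (expected 7)

The third line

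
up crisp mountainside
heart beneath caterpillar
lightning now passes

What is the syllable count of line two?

Line two: heart(1) + beneath(2) + caterpillar(4) = 7

7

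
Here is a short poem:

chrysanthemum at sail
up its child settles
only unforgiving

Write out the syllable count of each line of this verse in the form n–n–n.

Line 1: chrysanthemum(4) + at(1) + sail(1) = 6
Line 2: up(1) + its(1) + child(1) + settles(2) = 5
Line 3: only(2) + unforgiving(4) = 6

6–5–6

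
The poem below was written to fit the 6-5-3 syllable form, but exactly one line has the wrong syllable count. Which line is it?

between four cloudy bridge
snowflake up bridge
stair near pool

Line 1: "between four cloudy bridge": 2+1+2+1 = 6 ✓
Line 2: "snowflake up bridge": 2+1+1 = 4 (expected 5)
Line 3: "stair near pool": 1+1+1 = 3 ✓

Line 2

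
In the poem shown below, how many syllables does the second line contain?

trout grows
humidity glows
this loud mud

5

The second line: "humidity glows": 4+1 = 5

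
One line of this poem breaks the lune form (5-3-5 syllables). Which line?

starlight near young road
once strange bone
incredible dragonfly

Line 3

Line 1: starlight(2) + near(1) + young(1) + road(1) = 5 ✓
Line 2: once(1) + strange(1) + bone(1) = 3 ✓
Line 3: incredible(4) + dragonfly(3) = 7 (expected 5)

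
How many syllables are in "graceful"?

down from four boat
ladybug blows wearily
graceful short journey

2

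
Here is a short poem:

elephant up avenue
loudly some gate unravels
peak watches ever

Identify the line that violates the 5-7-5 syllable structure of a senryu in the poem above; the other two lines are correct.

The first line

Line 1: elephant (3), up (1), avenue (3) → 7 (expected 5)
Line 2: loudly (2), some (1), gate (1), unravels (3) → 7 ✓
Line 3: peak (1), watches (2), ever (2) → 5 ✓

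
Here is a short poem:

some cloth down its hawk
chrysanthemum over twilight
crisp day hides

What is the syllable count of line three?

Line three: "crisp day hides": 1+1+1 = 3

3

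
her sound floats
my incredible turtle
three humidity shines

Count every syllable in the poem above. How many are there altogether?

Line 1: her (1), sound (1), floats (1) → 3
Line 2: my (1), incredible (4), turtle (2) → 7
Line 3: three (1), humidity (4), shines (1) → 6
Total: 3 + 7 + 6 = 16

16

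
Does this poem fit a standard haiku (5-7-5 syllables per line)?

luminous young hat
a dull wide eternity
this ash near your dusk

Yes

Line 1: "luminous young hat": 3+1+1 = 5 ✓
Line 2: "a dull wide eternity": 1+1+1+4 = 7 ✓
Line 3: "this ash near your dusk": 1+1+1+1+1 = 5 ✓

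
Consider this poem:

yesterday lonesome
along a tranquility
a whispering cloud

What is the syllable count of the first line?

5

The first line: yesterday(3) + lonesome(2) = 5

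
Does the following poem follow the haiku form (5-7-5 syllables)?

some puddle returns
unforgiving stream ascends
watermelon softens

Line 1: some(1) + puddle(2) + returns(2) = 5 ✓
Line 2: unforgiving(4) + stream(1) + ascends(2) = 7 ✓
Line 3: watermelon(4) + softens(2) = 6 (expected 5)

No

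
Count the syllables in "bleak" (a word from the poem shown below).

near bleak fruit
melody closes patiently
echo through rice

1

"bleak" has 1 syllable.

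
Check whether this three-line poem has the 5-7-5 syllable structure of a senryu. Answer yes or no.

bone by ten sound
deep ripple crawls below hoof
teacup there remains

No

Line 1: bone (1), by (1), ten (1), sound (1) → 4 (expected 5)
Line 2: deep (1), ripple (2), crawls (1), below (2), hoof (1) → 7 ✓
Line 3: teacup (2), there (1), remains (2) → 5 ✓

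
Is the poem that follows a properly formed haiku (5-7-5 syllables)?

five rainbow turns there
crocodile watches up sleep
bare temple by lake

Line 1: five (1), rainbow (2), turns (1), there (1) → 5 ✓
Line 2: crocodile (3), watches (2), up (1), sleep (1) → 7 ✓
Line 3: bare (1), temple (2), by (1), lake (1) → 5 ✓

Yes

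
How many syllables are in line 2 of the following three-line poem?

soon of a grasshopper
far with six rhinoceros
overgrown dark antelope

7

Line 2: "far with six rhinoceros": 1+1+1+4 = 7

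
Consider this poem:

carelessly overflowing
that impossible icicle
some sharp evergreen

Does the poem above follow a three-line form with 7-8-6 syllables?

Line 1: carelessly (3), overflowing (4) → 7 ✓
Line 2: that (1), impossible (4), icicle (3) → 8 ✓
Line 3: some (1), sharp (1), evergreen (3) → 5 (expected 6)

No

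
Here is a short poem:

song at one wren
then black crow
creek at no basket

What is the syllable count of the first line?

The first line: song (1), at (1), one (1), wren (1) → 4

4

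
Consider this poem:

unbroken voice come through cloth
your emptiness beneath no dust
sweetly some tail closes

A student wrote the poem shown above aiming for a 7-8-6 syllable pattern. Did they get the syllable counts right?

Line 1: unbroken(3) + voice(1) + come(1) + through(1) + cloth(1) = 7 ✓
Line 2: your(1) + emptiness(3) + beneath(2) + no(1) + dust(1) = 8 ✓
Line 3: sweetly(2) + some(1) + tail(1) + closes(2) = 6 ✓

Yes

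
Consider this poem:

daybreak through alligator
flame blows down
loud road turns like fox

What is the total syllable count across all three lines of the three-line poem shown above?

15

Line 1: daybreak (2), through (1), alligator (4) → 7
Line 2: flame (1), blows (1), down (1) → 3
Line 3: loud (1), road (1), turns (1), like (1), fox (1) → 5
Total: 7 + 3 + 5 = 15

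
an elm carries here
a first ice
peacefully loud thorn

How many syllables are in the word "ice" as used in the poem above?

"ice" has 1 syllable.

1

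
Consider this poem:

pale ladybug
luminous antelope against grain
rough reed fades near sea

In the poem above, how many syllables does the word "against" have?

2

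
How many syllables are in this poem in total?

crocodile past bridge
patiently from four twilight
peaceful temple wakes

Line 1: crocodile (3), past (1), bridge (1) → 5
Line 2: patiently (3), from (1), four (1), twilight (2) → 7
Line 3: peaceful (2), temple (2), wakes (1) → 5
Total: 5 + 7 + 5 = 17

17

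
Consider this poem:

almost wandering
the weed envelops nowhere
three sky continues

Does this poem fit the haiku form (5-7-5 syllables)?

Line 1: almost(2) + wandering(3) = 5 ✓
Line 2: the(1) + weed(1) + envelops(3) + nowhere(2) = 7 ✓
Line 3: three(1) + sky(1) + continues(3) = 5 ✓

Yes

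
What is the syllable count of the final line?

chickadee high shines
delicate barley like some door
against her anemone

The final line: "against her anemone": 2+1+4 = 7

7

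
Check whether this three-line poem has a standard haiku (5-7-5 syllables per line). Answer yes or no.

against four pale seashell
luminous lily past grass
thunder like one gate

Line 1: against (2), four (1), pale (1), seashell (2) → 6 (expected 5)
Line 2: luminous (3), lily (2), past (1), grass (1) → 7 ✓
Line 3: thunder (2), like (1), one (1), gate (1) → 5 ✓

No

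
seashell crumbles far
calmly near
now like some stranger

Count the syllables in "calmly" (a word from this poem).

2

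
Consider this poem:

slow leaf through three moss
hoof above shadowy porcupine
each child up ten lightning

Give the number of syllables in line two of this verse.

9

Line two: hoof (1), above (2), shadowy (3), porcupine (3) → 9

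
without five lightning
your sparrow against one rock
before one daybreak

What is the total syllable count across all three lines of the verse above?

Line 1: without(2) + five(1) + lightning(2) = 5
Line 2: your(1) + sparrow(2) + against(2) + one(1) + rock(1) = 7
Line 3: before(2) + one(1) + daybreak(2) = 5
Total: 5 + 7 + 5 = 17

17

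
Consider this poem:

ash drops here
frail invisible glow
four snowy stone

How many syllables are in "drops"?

"drops" has 1 syllable.

1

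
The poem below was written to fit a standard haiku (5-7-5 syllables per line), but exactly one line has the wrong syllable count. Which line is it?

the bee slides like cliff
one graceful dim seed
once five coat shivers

Line 2

Line 1: the (1), bee (1), slides (1), like (1), cliff (1) → 5 ✓
Line 2: one (1), graceful (2), dim (1), seed (1) → 5 (expected 7)
Line 3: once (1), five (1), coat (1), shivers (2) → 5 ✓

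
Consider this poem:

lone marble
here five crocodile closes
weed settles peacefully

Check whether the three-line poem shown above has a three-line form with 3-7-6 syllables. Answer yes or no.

Line 1: "lone marble": 1+2 = 3 ✓
Line 2: "here five crocodile closes": 1+1+3+2 = 7 ✓
Line 3: "weed settles peacefully": 1+2+3 = 6 ✓

Yes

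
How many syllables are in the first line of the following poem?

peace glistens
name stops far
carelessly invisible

The first line: peace (1), glistens (2) → 3

3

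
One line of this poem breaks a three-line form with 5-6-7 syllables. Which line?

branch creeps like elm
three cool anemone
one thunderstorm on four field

Line 1: branch(1) + creeps(1) + like(1) + elm(1) = 4 (expected 5)
Line 2: three(1) + cool(1) + anemone(4) = 6 ✓
Line 3: one(1) + thunderstorm(3) + on(1) + four(1) + field(1) = 7 ✓

The first line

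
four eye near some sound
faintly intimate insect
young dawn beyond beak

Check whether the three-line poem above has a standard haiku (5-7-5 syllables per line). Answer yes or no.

Yes

Line 1: "four eye near some sound": 1+1+1+1+1 = 5 ✓
Line 2: "faintly intimate insect": 2+3+2 = 7 ✓
Line 3: "young dawn beyond beak": 1+1+2+1 = 5 ✓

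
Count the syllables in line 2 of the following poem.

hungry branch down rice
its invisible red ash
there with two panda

7

Line 2: its(1) + invisible(4) + red(1) + ash(1) = 7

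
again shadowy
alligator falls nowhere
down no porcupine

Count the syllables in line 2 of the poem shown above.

Line 2: alligator (4), falls (1), nowhere (2) → 7

7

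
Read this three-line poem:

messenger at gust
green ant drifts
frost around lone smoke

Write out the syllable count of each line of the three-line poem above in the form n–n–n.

5–3–5

Line 1: messenger (3), at (1), gust (1) → 5
Line 2: green (1), ant (1), drifts (1) → 3
Line 3: frost (1), around (2), lone (1), smoke (1) → 5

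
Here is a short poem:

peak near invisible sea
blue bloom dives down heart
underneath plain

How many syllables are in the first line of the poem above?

The first line: peak (1), near (1), invisible (4), sea (1) → 7

7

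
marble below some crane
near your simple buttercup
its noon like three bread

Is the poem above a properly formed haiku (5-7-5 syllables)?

No

Line 1: marble (2), below (2), some (1), crane (1) → 6 (expected 5)
Line 2: near (1), your (1), simple (2), buttercup (3) → 7 ✓
Line 3: its (1), noon (1), like (1), three (1), bread (1) → 5 ✓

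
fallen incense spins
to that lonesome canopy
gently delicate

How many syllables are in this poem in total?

Line 1: fallen (2), incense (2), spins (1) → 5
Line 2: to (1), that (1), lonesome (2), canopy (3) → 7
Line 3: gently (2), delicate (3) → 5
Total: 5 + 7 + 5 = 17

17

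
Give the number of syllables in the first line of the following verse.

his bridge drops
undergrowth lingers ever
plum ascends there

3

The first line: his(1) + bridge(1) + drops(1) = 3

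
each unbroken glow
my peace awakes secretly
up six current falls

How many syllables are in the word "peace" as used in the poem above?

1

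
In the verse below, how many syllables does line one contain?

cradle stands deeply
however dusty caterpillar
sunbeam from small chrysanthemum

Line one: cradle(2) + stands(1) + deeply(2) = 5

5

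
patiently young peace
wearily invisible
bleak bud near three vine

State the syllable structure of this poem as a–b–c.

5–7–5

Line 1: "patiently young peace": 3+1+1 = 5
Line 2: "wearily invisible": 3+4 = 7
Line 3: "bleak bud near three vine": 1+1+1+1+1 = 5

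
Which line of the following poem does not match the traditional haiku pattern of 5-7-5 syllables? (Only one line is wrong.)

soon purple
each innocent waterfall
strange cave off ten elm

Line 1

Line 1: soon(1) + purple(2) = 3 (expected 5)
Line 2: each(1) + innocent(3) + waterfall(3) = 7 ✓
Line 3: strange(1) + cave(1) + off(1) + ten(1) + elm(1) = 5 ✓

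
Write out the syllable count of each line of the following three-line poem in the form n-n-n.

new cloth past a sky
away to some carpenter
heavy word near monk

Line 1: "new cloth past a sky": 1+1+1+1+1 = 5
Line 2: "away to some carpenter": 2+1+1+3 = 7
Line 3: "heavy word near monk": 2+1+1+1 = 5

5-7-5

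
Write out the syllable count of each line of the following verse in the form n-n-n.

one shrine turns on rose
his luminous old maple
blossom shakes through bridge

5-7-5

Line 1: one(1) + shrine(1) + turns(1) + on(1) + rose(1) = 5
Line 2: his(1) + luminous(3) + old(1) + maple(2) = 7
Line 3: blossom(2) + shakes(1) + through(1) + bridge(1) = 5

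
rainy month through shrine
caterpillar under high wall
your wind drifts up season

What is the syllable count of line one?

Line one: "rainy month through shrine": 2+1+1+1 = 5

5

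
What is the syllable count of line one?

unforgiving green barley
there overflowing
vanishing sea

Line one: unforgiving(4) + green(1) + barley(2) = 7

7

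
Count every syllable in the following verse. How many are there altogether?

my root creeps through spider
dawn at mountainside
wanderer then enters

17

Line 1: my (1), root (1), creeps (1), through (1), spider (2) → 6
Line 2: dawn (1), at (1), mountainside (3) → 5
Line 3: wanderer (3), then (1), enters (2) → 6
Total: 6 + 5 + 6 = 17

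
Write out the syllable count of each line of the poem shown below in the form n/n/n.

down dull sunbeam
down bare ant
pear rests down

4/3/3

Line 1: down(1) + dull(1) + sunbeam(2) = 4
Line 2: down(1) + bare(1) + ant(1) = 3
Line 3: pear(1) + rests(1) + down(1) = 3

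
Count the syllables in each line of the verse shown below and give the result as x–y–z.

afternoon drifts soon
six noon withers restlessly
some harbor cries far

Line 1: afternoon(3) + drifts(1) + soon(1) = 5
Line 2: six(1) + noon(1) + withers(2) + restlessly(3) = 7
Line 3: some(1) + harbor(2) + cries(1) + far(1) = 5

5–7–5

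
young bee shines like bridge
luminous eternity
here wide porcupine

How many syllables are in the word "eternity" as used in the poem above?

4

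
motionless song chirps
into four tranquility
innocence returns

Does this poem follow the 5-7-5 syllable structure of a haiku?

Line 1: "motionless song chirps": 3+1+1 = 5 ✓
Line 2: "into four tranquility": 2+1+4 = 7 ✓
Line 3: "innocence returns": 3+2 = 5 ✓

Yes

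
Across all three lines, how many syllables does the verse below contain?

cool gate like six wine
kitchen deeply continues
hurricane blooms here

Line 1: "cool gate like six wine": 1+1+1+1+1 = 5
Line 2: "kitchen deeply continues": 2+2+3 = 7
Line 3: "hurricane blooms here": 3+1+1 = 5
Total: 5 + 7 + 5 = 17

17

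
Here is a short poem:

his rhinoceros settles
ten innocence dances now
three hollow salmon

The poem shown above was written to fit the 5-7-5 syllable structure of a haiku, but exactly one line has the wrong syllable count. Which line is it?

Line 1

Line 1: his (1), rhinoceros (4), settles (2) → 7 (expected 5)
Line 2: ten (1), innocence (3), dances (2), now (1) → 7 ✓
Line 3: three (1), hollow (2), salmon (2) → 5 ✓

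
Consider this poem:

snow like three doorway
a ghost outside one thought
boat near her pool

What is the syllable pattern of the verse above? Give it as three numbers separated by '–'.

Line 1: "snow like three doorway": 1+1+1+2 = 5
Line 2: "a ghost outside one thought": 1+1+2+1+1 = 6
Line 3: "boat near her pool": 1+1+1+1 = 4

5–6–4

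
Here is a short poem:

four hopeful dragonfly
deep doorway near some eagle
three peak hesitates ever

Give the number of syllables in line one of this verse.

6

Line one: four (1), hopeful (2), dragonfly (3) → 6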